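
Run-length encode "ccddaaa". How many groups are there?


Input: ccddaaa
Scanning for consecutive runs:
  Group 1: 'c' x 2 (positions 0-1)
  Group 2: 'd' x 2 (positions 2-3)
  Group 3: 'a' x 3 (positions 4-6)
Total groups: 3

3


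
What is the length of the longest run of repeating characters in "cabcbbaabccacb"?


Input: "cabcbbaabccacb"
Scanning for longest run:
  Position 1 ('a'): new char, reset run to 1
  Position 2 ('b'): new char, reset run to 1
  Position 3 ('c'): new char, reset run to 1
  Position 4 ('b'): new char, reset run to 1
  Position 5 ('b'): continues run of 'b', length=2
  Position 6 ('a'): new char, reset run to 1
  Position 7 ('a'): continues run of 'a', length=2
  Position 8 ('b'): new char, reset run to 1
  Position 9 ('c'): new char, reset run to 1
  Position 10 ('c'): continues run of 'c', length=2
  Position 11 ('a'): new char, reset run to 1
  Position 12 ('c'): new char, reset run to 1
  Position 13 ('b'): new char, reset run to 1
Longest run: 'b' with length 2

2


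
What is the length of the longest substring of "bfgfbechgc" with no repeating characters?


Input: "bfgfbechgc"
Sliding window (track last position of each char):
  Position 0 ('b'): window [0,0] length 1 -- new best
  Position 1 ('f'): window [0,1] length 2 -- new best
  Position 2 ('g'): window [0,2] length 3 -- new best
  Position 3 ('f'): repeat (last at 1), move window start to 2
  Position 3 ('f'): window [2,3] length 2
  Position 4 ('b'): window [2,4] length 3
  Position 5 ('e'): window [2,5] length 4 -- new best
  Position 6 ('c'): window [2,6] length 5 -- new best
  Position 7 ('h'): window [2,7] length 6 -- new best
  Position 8 ('g'): repeat (last at 2), move window start to 3
  Position 8 ('g'): window [3,8] length 6
  Position 9 ('c'): repeat (last at 6), move window start to 7
  Position 9 ('c'): window [7,9] length 3
Longest substring with no repeats: "gfbech" with length 6

6


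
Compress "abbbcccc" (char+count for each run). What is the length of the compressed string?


Input: abbbcccc
Runs:
  'a' x 1 => "a1"
  'b' x 3 => "b3"
  'c' x 4 => "c4"
Compressed: "a1b3c4"
Compressed length: 6

6


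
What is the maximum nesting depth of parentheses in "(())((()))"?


Input: "(())((()))"
Tracking depth:
  Position 0 '(': depth becomes 1
  Position 1 '(': depth becomes 2
  Position 2 ')': depth becomes 1
  Position 3 ')': depth becomes 0
  Position 4 '(': depth becomes 1
  Position 5 '(': depth becomes 2
  Position 6 '(': depth becomes 3
  Position 7 ')': depth becomes 2
  Position 8 ')': depth becomes 1
  Position 9 ')': depth becomes 0
Maximum depth reached: 3

3


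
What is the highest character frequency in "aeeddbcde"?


Input: aeeddbcde
Character counts:
  'a': 1
  'b': 1
  'c': 1
  'd': 3
  'e': 3
Maximum frequency: 3

3


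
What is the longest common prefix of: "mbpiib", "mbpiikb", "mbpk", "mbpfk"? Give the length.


Words: mbpiib, mbpiikb, mbpk, mbpfk
  Position 0: all 'm' => match
  Position 1: all 'b' => match
  Position 2: all 'p' => match
  Position 3: ('i', 'i', 'k', 'f') => mismatch, stop
LCP = "mbp" (length 3)

3


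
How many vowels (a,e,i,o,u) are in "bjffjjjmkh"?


Input: bjffjjjmkh
Checking each character:
  'b' at position 0: consonant
  'j' at position 1: consonant
  'f' at position 2: consonant
  'f' at position 3: consonant
  'j' at position 4: consonant
  'j' at position 5: consonant
  'j' at position 6: consonant
  'm' at position 7: consonant
  'k' at position 8: consonant
  'h' at position 9: consonant
Total vowels: 0

0


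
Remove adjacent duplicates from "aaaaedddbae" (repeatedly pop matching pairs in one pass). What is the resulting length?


Input: aaaaedddbae
Stack-based adjacent duplicate removal:
  Read 'a': push. Stack: a
  Read 'a': matches stack top 'a' => pop. Stack: (empty)
  Read 'a': push. Stack: a
  Read 'a': matches stack top 'a' => pop. Stack: (empty)
  Read 'e': push. Stack: e
  Read 'd': push. Stack: ed
  Read 'd': matches stack top 'd' => pop. Stack: e
  Read 'd': push. Stack: ed
  Read 'b': push. Stack: edb
  Read 'a': push. Stack: edba
  Read 'e': push. Stack: edbae
Final stack: "edbae" (length 5)

5


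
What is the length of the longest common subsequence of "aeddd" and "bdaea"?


LCS of "aeddd" and "bdaea"
DP table:
           b    d    a    e    a
      0    0    0    0    0    0
  a   0    0    0    1    1    1
  e   0    0    0    1    2    2
  d   0    0    1    1    2    2
  d   0    0    1    1    2    2
  d   0    0    1    1    2    2
LCS length = dp[5][5] = 2

2


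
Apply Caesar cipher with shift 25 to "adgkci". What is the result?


Caesar cipher: shift "adgkci" by 25
  'a' (pos 0) + 25 = pos 25 = 'z'
  'd' (pos 3) + 25 = pos 2 = 'c'
  'g' (pos 6) + 25 = pos 5 = 'f'
  'k' (pos 10) + 25 = pos 9 = 'j'
  'c' (pos 2) + 25 = pos 1 = 'b'
  'i' (pos 8) + 25 = pos 7 = 'h'
Result: zcfjbh

zcfjbh


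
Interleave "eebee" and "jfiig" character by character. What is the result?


Interleaving "eebee" and "jfiig":
  Position 0: 'e' from first, 'j' from second => "ej"
  Position 1: 'e' from first, 'f' from second => "ef"
  Position 2: 'b' from first, 'i' from second => "bi"
  Position 3: 'e' from first, 'i' from second => "ei"
  Position 4: 'e' from first, 'g' from second => "eg"
Result: ejefbieieg

ejefbieieg


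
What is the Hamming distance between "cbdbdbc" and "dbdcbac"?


Comparing "cbdbdbc" and "dbdcbac" position by position:
  Position 0: 'c' vs 'd' => differ
  Position 1: 'b' vs 'b' => same
  Position 2: 'd' vs 'd' => same
  Position 3: 'b' vs 'c' => differ
  Position 4: 'd' vs 'b' => differ
  Position 5: 'b' vs 'a' => differ
  Position 6: 'c' vs 'c' => same
Total differences (Hamming distance): 4

4


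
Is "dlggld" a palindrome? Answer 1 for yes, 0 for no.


Input: dlggld
Reversed: dlggld
  Compare pos 0 ('d') with pos 5 ('d'): match
  Compare pos 1 ('l') with pos 4 ('l'): match
  Compare pos 2 ('g') with pos 3 ('g'): match
Result: palindrome

1


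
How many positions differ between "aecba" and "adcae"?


Comparing "aecba" and "adcae" position by position:
  Position 0: 'a' vs 'a' => same
  Position 1: 'e' vs 'd' => DIFFER
  Position 2: 'c' vs 'c' => same
  Position 3: 'b' vs 'a' => DIFFER
  Position 4: 'a' vs 'e' => DIFFER
Positions that differ: 3

3


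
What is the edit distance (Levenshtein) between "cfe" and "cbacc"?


Computing edit distance: "cfe" -> "cbacc"
DP table:
           c    b    a    c    c
      0    1    2    3    4    5
  c   1    0    1    2    3    4
  f   2    1    1    2    3    4
  e   3    2    2    2    3    4
Edit distance = dp[3][5] = 4

4


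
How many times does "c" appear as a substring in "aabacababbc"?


Searching for "c" in "aabacababbc"
Scanning each position:
  Position 0: "a" => no
  Position 1: "a" => no
  Position 2: "b" => no
  Position 3: "a" => no
  Position 4: "c" => MATCH
  Position 5: "a" => no
  Position 6: "b" => no
  Position 7: "a" => no
  Position 8: "b" => no
  Position 9: "b" => no
  Position 10: "c" => MATCH
Total occurrences: 2

2


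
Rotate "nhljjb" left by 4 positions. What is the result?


Input: "nhljjb", rotate left by 4
First 4 characters: "nhlj"
Remaining characters: "jb"
Concatenate remaining + first: "jb" + "nhlj" = "jbnhlj"

jbnhlj


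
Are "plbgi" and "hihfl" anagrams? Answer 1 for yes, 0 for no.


Strings: "plbgi", "hihfl"
Sorted first:  bgilp
Sorted second: fhhil
Differ at position 0: 'b' vs 'f' => not anagrams

0


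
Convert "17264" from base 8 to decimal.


Input: "17264" in base 8
Positional expansion:
  Digit '1' (value 1) x 8^4 = 4096
  Digit '7' (value 7) x 8^3 = 3584
  Digit '2' (value 2) x 8^2 = 128
  Digit '6' (value 6) x 8^1 = 48
  Digit '4' (value 4) x 8^0 = 4
Sum = 7860

7860


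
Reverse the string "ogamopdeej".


Input: ogamopdeej
Reading characters right to left:
  Position 9: 'j'
  Position 8: 'e'
  Position 7: 'e'
  Position 6: 'd'
  Position 5: 'p'
  Position 4: 'o'
  Position 3: 'm'
  Position 2: 'a'
  Position 1: 'g'
  Position 0: 'o'
Reversed: jeedpomago

jeedpomago


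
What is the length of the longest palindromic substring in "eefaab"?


Input: "eefaab"
Checking substrings for palindromes:
  [0:2] "ee" (len 2) => palindrome
  [3:5] "aa" (len 2) => palindrome
Longest palindromic substring: "ee" with length 2

2


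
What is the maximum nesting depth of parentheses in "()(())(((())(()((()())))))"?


Input: "()(())(((())(()((()())))))"
Tracking depth:
  Position 0 '(': depth becomes 1
  Position 1 ')': depth becomes 0
  Position 2 '(': depth becomes 1
  Position 3 '(': depth becomes 2
  Position 4 ')': depth becomes 1
  Position 5 ')': depth becomes 0
  Position 6 '(': depth becomes 1
  Position 7 '(': depth becomes 2
  Position 8 '(': depth becomes 3
  Position 9 '(': depth becomes 4
  Position 10 ')': depth becomes 3
  Position 11 ')': depth becomes 2
  Position 12 '(': depth becomes 3
  Position 13 '(': depth becomes 4
  Position 14 ')': depth becomes 3
  Position 15 '(': depth becomes 4
  Position 16 '(': depth becomes 5
  Position 17 '(': depth becomes 6
  Position 18 ')': depth becomes 5
  Position 19 '(': depth becomes 6
  Position 20 ')': depth becomes 5
  Position 21 ')': depth becomes 4
  Position 22 ')': depth becomes 3
  Position 23 ')': depth becomes 2
  Position 24 ')': depth becomes 1
  Position 25 ')': depth becomes 0
Maximum depth reached: 6

6


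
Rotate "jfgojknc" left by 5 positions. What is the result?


Input: "jfgojknc", rotate left by 5
First 5 characters: "jfgoj"
Remaining characters: "knc"
Concatenate remaining + first: "knc" + "jfgoj" = "kncjfgoj"

kncjfgoj


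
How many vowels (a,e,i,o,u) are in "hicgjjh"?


Input: hicgjjh
Checking each character:
  'h' at position 0: consonant
  'i' at position 1: vowel (running total: 1)
  'c' at position 2: consonant
  'g' at position 3: consonant
  'j' at position 4: consonant
  'j' at position 5: consonant
  'h' at position 6: consonant
Total vowels: 1

1


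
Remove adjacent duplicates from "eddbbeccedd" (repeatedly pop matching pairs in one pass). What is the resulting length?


Input: eddbbeccedd
Stack-based adjacent duplicate removal:
  Read 'e': push. Stack: e
  Read 'd': push. Stack: ed
  Read 'd': matches stack top 'd' => pop. Stack: e
  Read 'b': push. Stack: eb
  Read 'b': matches stack top 'b' => pop. Stack: e
  Read 'e': matches stack top 'e' => pop. Stack: (empty)
  Read 'c': push. Stack: c
  Read 'c': matches stack top 'c' => pop. Stack: (empty)
  Read 'e': push. Stack: e
  Read 'd': push. Stack: ed
  Read 'd': matches stack top 'd' => pop. Stack: e
Final stack: "e" (length 1)

1


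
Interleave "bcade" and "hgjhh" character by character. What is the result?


Interleaving "bcade" and "hgjhh":
  Position 0: 'b' from first, 'h' from second => "bh"
  Position 1: 'c' from first, 'g' from second => "cg"
  Position 2: 'a' from first, 'j' from second => "aj"
  Position 3: 'd' from first, 'h' from second => "dh"
  Position 4: 'e' from first, 'h' from second => "eh"
Result: bhcgajdheh

bhcgajdheh


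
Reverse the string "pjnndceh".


Input: pjnndceh
Reading characters right to left:
  Position 7: 'h'
  Position 6: 'e'
  Position 5: 'c'
  Position 4: 'd'
  Position 3: 'n'
  Position 2: 'n'
  Position 1: 'j'
  Position 0: 'p'
Reversed: hecdnnjp

hecdnnjp


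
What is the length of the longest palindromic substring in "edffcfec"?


Input: "edffcfec"
Checking substrings for palindromes:
  [3:6] "fcf" (len 3) => palindrome
  [2:4] "ff" (len 2) => palindrome
Longest palindromic substring: "fcf" with length 3

3


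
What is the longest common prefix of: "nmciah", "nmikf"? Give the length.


Words: nmciah, nmikf
  Position 0: all 'n' => match
  Position 1: all 'm' => match
  Position 2: ('c', 'i') => mismatch, stop
LCP = "nm" (length 2)

2


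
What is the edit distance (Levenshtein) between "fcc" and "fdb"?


Computing edit distance: "fcc" -> "fdb"
DP table:
           f    d    b
      0    1    2    3
  f   1    0    1    2
  c   2    1    1    2
  c   3    2    2    2
Edit distance = dp[3][3] = 2

2


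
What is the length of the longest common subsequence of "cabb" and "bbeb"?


LCS of "cabb" and "bbeb"
DP table:
           b    b    e    b
      0    0    0    0    0
  c   0    0    0    0    0
  a   0    0    0    0    0
  b   0    1    1    1    1
  b   0    1    2    2    2
LCS length = dp[4][4] = 2

2


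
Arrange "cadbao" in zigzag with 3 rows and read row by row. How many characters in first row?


Zigzag "cadbao" into 3 rows:
Placing characters:
  'c' => row 0
  'a' => row 1
  'd' => row 2
  'b' => row 1
  'a' => row 0
  'o' => row 1
Rows:
  Row 0: "ca"
  Row 1: "abo"
  Row 2: "d"
First row length: 2

2


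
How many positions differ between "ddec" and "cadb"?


Comparing "ddec" and "cadb" position by position:
  Position 0: 'd' vs 'c' => DIFFER
  Position 1: 'd' vs 'a' => DIFFER
  Position 2: 'e' vs 'd' => DIFFER
  Position 3: 'c' vs 'b' => DIFFER
Positions that differ: 4

4


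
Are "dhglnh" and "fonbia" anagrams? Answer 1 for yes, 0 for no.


Strings: "dhglnh", "fonbia"
Sorted first:  dghhln
Sorted second: abfino
Differ at position 0: 'd' vs 'a' => not anagrams

0


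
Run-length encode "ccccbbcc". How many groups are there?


Input: ccccbbcc
Scanning for consecutive runs:
  Group 1: 'c' x 4 (positions 0-3)
  Group 2: 'b' x 2 (positions 4-5)
  Group 3: 'c' x 2 (positions 6-7)
Total groups: 3

3


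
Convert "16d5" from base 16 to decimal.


Input: "16d5" in base 16
Positional expansion:
  Digit '1' (value 1) x 16^3 = 4096
  Digit '6' (value 6) x 16^2 = 1536
  Digit 'd' (value 13) x 16^1 = 208
  Digit '5' (value 5) x 16^0 = 5
Sum = 5845

5845


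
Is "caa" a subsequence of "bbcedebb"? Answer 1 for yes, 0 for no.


Check if "caa" is a subsequence of "bbcedebb"
Greedy scan:
  Position 0 ('b'): no match needed
  Position 1 ('b'): no match needed
  Position 2 ('c'): matches sub[0] = 'c'
  Position 3 ('e'): no match needed
  Position 4 ('d'): no match needed
  Position 5 ('e'): no match needed
  Position 6 ('b'): no match needed
  Position 7 ('b'): no match needed
Only matched 1/3 characters => not a subsequence

0


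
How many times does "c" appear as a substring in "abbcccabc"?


Searching for "c" in "abbcccabc"
Scanning each position:
  Position 0: "a" => no
  Position 1: "b" => no
  Position 2: "b" => no
  Position 3: "c" => MATCH
  Position 4: "c" => MATCH
  Position 5: "c" => MATCH
  Position 6: "a" => no
  Position 7: "b" => no
  Position 8: "c" => MATCH
Total occurrences: 4

4


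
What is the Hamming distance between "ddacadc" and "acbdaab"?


Comparing "ddacadc" and "acbdaab" position by position:
  Position 0: 'd' vs 'a' => differ
  Position 1: 'd' vs 'c' => differ
  Position 2: 'a' vs 'b' => differ
  Position 3: 'c' vs 'd' => differ
  Position 4: 'a' vs 'a' => same
  Position 5: 'd' vs 'a' => differ
  Position 6: 'c' vs 'b' => differ
Total differences (Hamming distance): 6

6


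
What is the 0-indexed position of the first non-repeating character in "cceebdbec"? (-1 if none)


Input: cceebdbec
Character frequencies:
  'b': 2
  'c': 3
  'd': 1
  'e': 3
Scanning left to right for freq == 1:
  Position 0 ('c'): freq=3, skip
  Position 1 ('c'): freq=3, skip
  Position 2 ('e'): freq=3, skip
  Position 3 ('e'): freq=3, skip
  Position 4 ('b'): freq=2, skip
  Position 5 ('d'): unique! => answer = 5

5


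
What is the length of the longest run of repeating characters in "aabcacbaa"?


Input: "aabcacbaa"
Scanning for longest run:
  Position 1 ('a'): continues run of 'a', length=2
  Position 2 ('b'): new char, reset run to 1
  Position 3 ('c'): new char, reset run to 1
  Position 4 ('a'): new char, reset run to 1
  Position 5 ('c'): new char, reset run to 1
  Position 6 ('b'): new char, reset run to 1
  Position 7 ('a'): new char, reset run to 1
  Position 8 ('a'): continues run of 'a', length=2
Longest run: 'a' with length 2

2


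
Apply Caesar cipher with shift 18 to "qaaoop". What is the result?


Caesar cipher: shift "qaaoop" by 18
  'q' (pos 16) + 18 = pos 8 = 'i'
  'a' (pos 0) + 18 = pos 18 = 's'
  'a' (pos 0) + 18 = pos 18 = 's'
  'o' (pos 14) + 18 = pos 6 = 'g'
  'o' (pos 14) + 18 = pos 6 = 'g'
  'p' (pos 15) + 18 = pos 7 = 'h'
Result: issggh

issggh


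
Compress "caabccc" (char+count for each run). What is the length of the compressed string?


Input: caabccc
Runs:
  'c' x 1 => "c1"
  'a' x 2 => "a2"
  'b' x 1 => "b1"
  'c' x 3 => "c3"
Compressed: "c1a2b1c3"
Compressed length: 8

8


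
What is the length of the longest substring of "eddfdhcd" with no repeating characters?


Input: "eddfdhcd"
Sliding window (track last position of each char):
  Position 0 ('e'): window [0,0] length 1 -- new best
  Position 1 ('d'): window [0,1] length 2 -- new best
  Position 2 ('d'): repeat (last at 1), move window start to 2
  Position 2 ('d'): window [2,2] length 1
  Position 3 ('f'): window [2,3] length 2
  Position 4 ('d'): repeat (last at 2), move window start to 3
  Position 4 ('d'): window [3,4] length 2
  Position 5 ('h'): window [3,5] length 3 -- new best
  Position 6 ('c'): window [3,6] length 4 -- new best
  Position 7 ('d'): repeat (last at 4), move window start to 5
  Position 7 ('d'): window [5,7] length 3
Longest substring with no repeats: "fdhc" with length 4

4


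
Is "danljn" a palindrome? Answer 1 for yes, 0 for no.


Input: danljn
Reversed: njlnad
  Compare pos 0 ('d') with pos 5 ('n'): MISMATCH
  Compare pos 1 ('a') with pos 4 ('j'): MISMATCH
  Compare pos 2 ('n') with pos 3 ('l'): MISMATCH
Result: not a palindrome

0


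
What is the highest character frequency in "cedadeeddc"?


Input: cedadeeddc
Character counts:
  'a': 1
  'c': 2
  'd': 4
  'e': 3
Maximum frequency: 4

4


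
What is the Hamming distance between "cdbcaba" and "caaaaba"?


Comparing "cdbcaba" and "caaaaba" position by position:
  Position 0: 'c' vs 'c' => same
  Position 1: 'd' vs 'a' => differ
  Position 2: 'b' vs 'a' => differ
  Position 3: 'c' vs 'a' => differ
  Position 4: 'a' vs 'a' => same
  Position 5: 'b' vs 'b' => same
  Position 6: 'a' vs 'a' => same
Total differences (Hamming distance): 3

3


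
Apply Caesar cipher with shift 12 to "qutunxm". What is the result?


Caesar cipher: shift "qutunxm" by 12
  'q' (pos 16) + 12 = pos 2 = 'c'
  'u' (pos 20) + 12 = pos 6 = 'g'
  't' (pos 19) + 12 = pos 5 = 'f'
  'u' (pos 20) + 12 = pos 6 = 'g'
  'n' (pos 13) + 12 = pos 25 = 'z'
  'x' (pos 23) + 12 = pos 9 = 'j'
  'm' (pos 12) + 12 = pos 24 = 'y'
Result: cgfgzjy

cgfgzjy


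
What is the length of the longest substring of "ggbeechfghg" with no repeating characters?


Input: "ggbeechfghg"
Sliding window (track last position of each char):
  Position 0 ('g'): window [0,0] length 1 -- new best
  Position 1 ('g'): repeat (last at 0), move window start to 1
  Position 1 ('g'): window [1,1] length 1
  Position 2 ('b'): window [1,2] length 2 -- new best
  Position 3 ('e'): window [1,3] length 3 -- new best
  Position 4 ('e'): repeat (last at 3), move window start to 4
  Position 4 ('e'): window [4,4] length 1
  Position 5 ('c'): window [4,5] length 2
  Position 6 ('h'): window [4,6] length 3
  Position 7 ('f'): window [4,7] length 4 -- new best
  Position 8 ('g'): window [4,8] length 5 -- new best
  Position 9 ('h'): repeat (last at 6), move window start to 7
  Position 9 ('h'): window [7,9] length 3
  Position 10 ('g'): repeat (last at 8), move window start to 9
  Position 10 ('g'): window [9,10] length 2
Longest substring with no repeats: "echfg" with length 5

5


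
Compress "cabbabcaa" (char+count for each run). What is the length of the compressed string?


Input: cabbabcaa
Runs:
  'c' x 1 => "c1"
  'a' x 1 => "a1"
  'b' x 2 => "b2"
  'a' x 1 => "a1"
  'b' x 1 => "b1"
  'c' x 1 => "c1"
  'a' x 2 => "a2"
Compressed: "c1a1b2a1b1c1a2"
Compressed length: 14

14


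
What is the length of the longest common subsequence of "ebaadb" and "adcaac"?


LCS of "ebaadb" and "adcaac"
DP table:
           a    d    c    a    a    c
      0    0    0    0    0    0    0
  e   0    0    0    0    0    0    0
  b   0    0    0    0    0    0    0
  a   0    1    1    1    1    1    1
  a   0    1    1    1    2    2    2
  d   0    1    2    2    2    2    2
  b   0    1    2    2    2    2    2
LCS length = dp[6][6] = 2

2


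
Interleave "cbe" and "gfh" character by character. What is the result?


Interleaving "cbe" and "gfh":
  Position 0: 'c' from first, 'g' from second => "cg"
  Position 1: 'b' from first, 'f' from second => "bf"
  Position 2: 'e' from first, 'h' from second => "eh"
Result: cgbfeh

cgbfeh


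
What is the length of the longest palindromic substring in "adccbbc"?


Input: "adccbbc"
Checking substrings for palindromes:
  [3:7] "cbbc" (len 4) => palindrome
  [2:4] "cc" (len 2) => palindrome
  [4:6] "bb" (len 2) => palindrome
Longest palindromic substring: "cbbc" with length 4

4


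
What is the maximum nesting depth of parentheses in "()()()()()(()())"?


Input: "()()()()()(()())"
Tracking depth:
  Position 0 '(': depth becomes 1
  Position 1 ')': depth becomes 0
  Position 2 '(': depth becomes 1
  Position 3 ')': depth becomes 0
  Position 4 '(': depth becomes 1
  Position 5 ')': depth becomes 0
  Position 6 '(': depth becomes 1
  Position 7 ')': depth becomes 0
  Position 8 '(': depth becomes 1
  Position 9 ')': depth becomes 0
  Position 10 '(': depth becomes 1
  Position 11 '(': depth becomes 2
  Position 12 ')': depth becomes 1
  Position 13 '(': depth becomes 2
  Position 14 ')': depth becomes 1
  Position 15 ')': depth becomes 0
Maximum depth reached: 2

2


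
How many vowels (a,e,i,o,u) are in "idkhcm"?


Input: idkhcm
Checking each character:
  'i' at position 0: vowel (running total: 1)
  'd' at position 1: consonant
  'k' at position 2: consonant
  'h' at position 3: consonant
  'c' at position 4: consonant
  'm' at position 5: consonant
Total vowels: 1

1


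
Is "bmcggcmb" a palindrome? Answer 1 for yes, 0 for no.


Input: bmcggcmb
Reversed: bmcggcmb
  Compare pos 0 ('b') with pos 7 ('b'): match
  Compare pos 1 ('m') with pos 6 ('m'): match
  Compare pos 2 ('c') with pos 5 ('c'): match
  Compare pos 3 ('g') with pos 4 ('g'): match
Result: palindrome

1


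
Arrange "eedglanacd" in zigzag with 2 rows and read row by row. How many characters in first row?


Zigzag "eedglanacd" into 2 rows:
Placing characters:
  'e' => row 0
  'e' => row 1
  'd' => row 0
  'g' => row 1
  'l' => row 0
  'a' => row 1
  'n' => row 0
  'a' => row 1
  'c' => row 0
  'd' => row 1
Rows:
  Row 0: "edlnc"
  Row 1: "egaad"
First row length: 5

5


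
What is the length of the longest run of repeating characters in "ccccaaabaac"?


Input: "ccccaaabaac"
Scanning for longest run:
  Position 1 ('c'): continues run of 'c', length=2
  Position 2 ('c'): continues run of 'c', length=3
  Position 3 ('c'): continues run of 'c', length=4
  Position 4 ('a'): new char, reset run to 1
  Position 5 ('a'): continues run of 'a', length=2
  Position 6 ('a'): continues run of 'a', length=3
  Position 7 ('b'): new char, reset run to 1
  Position 8 ('a'): new char, reset run to 1
  Position 9 ('a'): continues run of 'a', length=2
  Position 10 ('c'): new char, reset run to 1
Longest run: 'c' with length 4

4


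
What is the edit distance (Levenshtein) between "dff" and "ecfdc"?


Computing edit distance: "dff" -> "ecfdc"
DP table:
           e    c    f    d    c
      0    1    2    3    4    5
  d   1    1    2    3    3    4
  f   2    2    2    2    3    4
  f   3    3    3    2    3    4
Edit distance = dp[3][5] = 4

4


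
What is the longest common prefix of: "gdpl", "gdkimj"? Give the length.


Words: gdpl, gdkimj
  Position 0: all 'g' => match
  Position 1: all 'd' => match
  Position 2: ('p', 'k') => mismatch, stop
LCP = "gd" (length 2)

2


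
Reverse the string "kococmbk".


Input: kococmbk
Reading characters right to left:
  Position 7: 'k'
  Position 6: 'b'
  Position 5: 'm'
  Position 4: 'c'
  Position 3: 'o'
  Position 2: 'c'
  Position 1: 'o'
  Position 0: 'k'
Reversed: kbmcocok

kbmcocok


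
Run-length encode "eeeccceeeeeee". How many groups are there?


Input: eeeccceeeeeee
Scanning for consecutive runs:
  Group 1: 'e' x 3 (positions 0-2)
  Group 2: 'c' x 3 (positions 3-5)
  Group 3: 'e' x 7 (positions 6-12)
Total groups: 3

3


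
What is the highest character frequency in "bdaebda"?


Input: bdaebda
Character counts:
  'a': 2
  'b': 2
  'd': 2
  'e': 1
Maximum frequency: 2

2


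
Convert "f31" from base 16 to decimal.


Input: "f31" in base 16
Positional expansion:
  Digit 'f' (value 15) x 16^2 = 3840
  Digit '3' (value 3) x 16^1 = 48
  Digit '1' (value 1) x 16^0 = 1
Sum = 3889

3889


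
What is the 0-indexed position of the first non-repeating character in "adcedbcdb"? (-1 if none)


Input: adcedbcdb
Character frequencies:
  'a': 1
  'b': 2
  'c': 2
  'd': 3
  'e': 1
Scanning left to right for freq == 1:
  Position 0 ('a'): unique! => answer = 0

0


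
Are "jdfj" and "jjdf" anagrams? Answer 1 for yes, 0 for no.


Strings: "jdfj", "jjdf"
Sorted first:  dfjj
Sorted second: dfjj
Sorted forms match => anagrams

1


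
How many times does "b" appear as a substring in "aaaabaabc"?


Searching for "b" in "aaaabaabc"
Scanning each position:
  Position 0: "a" => no
  Position 1: "a" => no
  Position 2: "a" => no
  Position 3: "a" => no
  Position 4: "b" => MATCH
  Position 5: "a" => no
  Position 6: "a" => no
  Position 7: "b" => MATCH
  Position 8: "c" => no
Total occurrences: 2

2


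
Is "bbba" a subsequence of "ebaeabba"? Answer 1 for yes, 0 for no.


Check if "bbba" is a subsequence of "ebaeabba"
Greedy scan:
  Position 0 ('e'): no match needed
  Position 1 ('b'): matches sub[0] = 'b'
  Position 2 ('a'): no match needed
  Position 3 ('e'): no match needed
  Position 4 ('a'): no match needed
  Position 5 ('b'): matches sub[1] = 'b'
  Position 6 ('b'): matches sub[2] = 'b'
  Position 7 ('a'): matches sub[3] = 'a'
All 4 characters matched => is a subsequence

1


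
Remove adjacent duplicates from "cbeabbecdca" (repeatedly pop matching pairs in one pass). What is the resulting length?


Input: cbeabbecdca
Stack-based adjacent duplicate removal:
  Read 'c': push. Stack: c
  Read 'b': push. Stack: cb
  Read 'e': push. Stack: cbe
  Read 'a': push. Stack: cbea
  Read 'b': push. Stack: cbeab
  Read 'b': matches stack top 'b' => pop. Stack: cbea
  Read 'e': push. Stack: cbeae
  Read 'c': push. Stack: cbeaec
  Read 'd': push. Stack: cbeaecd
  Read 'c': push. Stack: cbeaecdc
  Read 'a': push. Stack: cbeaecdca
Final stack: "cbeaecdca" (length 9)

9


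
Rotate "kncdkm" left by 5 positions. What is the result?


Input: "kncdkm", rotate left by 5
First 5 characters: "kncdk"
Remaining characters: "m"
Concatenate remaining + first: "m" + "kncdk" = "mkncdk"

mkncdk


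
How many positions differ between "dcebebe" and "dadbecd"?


Comparing "dcebebe" and "dadbecd" position by position:
  Position 0: 'd' vs 'd' => same
  Position 1: 'c' vs 'a' => DIFFER
  Position 2: 'e' vs 'd' => DIFFER
  Position 3: 'b' vs 'b' => same
  Position 4: 'e' vs 'e' => same
  Position 5: 'b' vs 'c' => DIFFER
  Position 6: 'e' vs 'd' => DIFFER
Positions that differ: 4

4


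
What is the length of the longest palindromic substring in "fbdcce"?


Input: "fbdcce"
Checking substrings for palindromes:
  [3:5] "cc" (len 2) => palindrome
Longest palindromic substring: "cc" with length 2

2


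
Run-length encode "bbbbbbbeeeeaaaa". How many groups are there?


Input: bbbbbbbeeeeaaaa
Scanning for consecutive runs:
  Group 1: 'b' x 7 (positions 0-6)
  Group 2: 'e' x 4 (positions 7-10)
  Group 3: 'a' x 4 (positions 11-14)
Total groups: 3

3


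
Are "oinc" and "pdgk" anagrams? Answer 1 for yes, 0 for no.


Strings: "oinc", "pdgk"
Sorted first:  cino
Sorted second: dgkp
Differ at position 0: 'c' vs 'd' => not anagrams

0


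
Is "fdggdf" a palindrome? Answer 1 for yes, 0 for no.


Input: fdggdf
Reversed: fdggdf
  Compare pos 0 ('f') with pos 5 ('f'): match
  Compare pos 1 ('d') with pos 4 ('d'): match
  Compare pos 2 ('g') with pos 3 ('g'): match
Result: palindrome

1


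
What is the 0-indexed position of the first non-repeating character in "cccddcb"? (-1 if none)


Input: cccddcb
Character frequencies:
  'b': 1
  'c': 4
  'd': 2
Scanning left to right for freq == 1:
  Position 0 ('c'): freq=4, skip
  Position 1 ('c'): freq=4, skip
  Position 2 ('c'): freq=4, skip
  Position 3 ('d'): freq=2, skip
  Position 4 ('d'): freq=2, skip
  Position 5 ('c'): freq=4, skip
  Position 6 ('b'): unique! => answer = 6

6


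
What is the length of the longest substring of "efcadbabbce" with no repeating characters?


Input: "efcadbabbce"
Sliding window (track last position of each char):
  Position 0 ('e'): window [0,0] length 1 -- new best
  Position 1 ('f'): window [0,1] length 2 -- new best
  Position 2 ('c'): window [0,2] length 3 -- new best
  Position 3 ('a'): window [0,3] length 4 -- new best
  Position 4 ('d'): window [0,4] length 5 -- new best
  Position 5 ('b'): window [0,5] length 6 -- new best
  Position 6 ('a'): repeat (last at 3), move window start to 4
  Position 6 ('a'): window [4,6] length 3
  Position 7 ('b'): repeat (last at 5), move window start to 6
  Position 7 ('b'): window [6,7] length 2
  Position 8 ('b'): repeat (last at 7), move window start to 8
  Position 8 ('b'): window [8,8] length 1
  Position 9 ('c'): window [8,9] length 2
  Position 10 ('e'): window [8,10] length 3
Longest substring with no repeats: "efcadb" with length 6

6


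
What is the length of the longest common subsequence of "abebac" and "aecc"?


LCS of "abebac" and "aecc"
DP table:
           a    e    c    c
      0    0    0    0    0
  a   0    1    1    1    1
  b   0    1    1    1    1
  e   0    1    2    2    2
  b   0    1    2    2    2
  a   0    1    2    2    2
  c   0    1    2    3    3
LCS length = dp[6][4] = 3

3


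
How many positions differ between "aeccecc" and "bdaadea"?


Comparing "aeccecc" and "bdaadea" position by position:
  Position 0: 'a' vs 'b' => DIFFER
  Position 1: 'e' vs 'd' => DIFFER
  Position 2: 'c' vs 'a' => DIFFER
  Position 3: 'c' vs 'a' => DIFFER
  Position 4: 'e' vs 'd' => DIFFER
  Position 5: 'c' vs 'e' => DIFFER
  Position 6: 'c' vs 'a' => DIFFER
Positions that differ: 7

7


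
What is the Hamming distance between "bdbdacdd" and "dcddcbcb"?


Comparing "bdbdacdd" and "dcddcbcb" position by position:
  Position 0: 'b' vs 'd' => differ
  Position 1: 'd' vs 'c' => differ
  Position 2: 'b' vs 'd' => differ
  Position 3: 'd' vs 'd' => same
  Position 4: 'a' vs 'c' => differ
  Position 5: 'c' vs 'b' => differ
  Position 6: 'd' vs 'c' => differ
  Position 7: 'd' vs 'b' => differ
Total differences (Hamming distance): 7

7


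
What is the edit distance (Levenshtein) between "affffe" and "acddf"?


Computing edit distance: "affffe" -> "acddf"
DP table:
           a    c    d    d    f
      0    1    2    3    4    5
  a   1    0    1    2    3    4
  f   2    1    1    2    3    3
  f   3    2    2    2    3    3
  f   4    3    3    3    3    3
  f   5    4    4    4    4    3
  e   6    5    5    5    5    4
Edit distance = dp[6][5] = 4

4


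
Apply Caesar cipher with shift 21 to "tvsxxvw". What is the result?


Caesar cipher: shift "tvsxxvw" by 21
  't' (pos 19) + 21 = pos 14 = 'o'
  'v' (pos 21) + 21 = pos 16 = 'q'
  's' (pos 18) + 21 = pos 13 = 'n'
  'x' (pos 23) + 21 = pos 18 = 's'
  'x' (pos 23) + 21 = pos 18 = 's'
  'v' (pos 21) + 21 = pos 16 = 'q'
  'w' (pos 22) + 21 = pos 17 = 'r'
Result: oqnssqr

oqnssqr


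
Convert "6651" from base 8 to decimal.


Input: "6651" in base 8
Positional expansion:
  Digit '6' (value 6) x 8^3 = 3072
  Digit '6' (value 6) x 8^2 = 384
  Digit '5' (value 5) x 8^1 = 40
  Digit '1' (value 1) x 8^0 = 1
Sum = 3497

3497


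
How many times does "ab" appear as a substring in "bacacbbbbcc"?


Searching for "ab" in "bacacbbbbcc"
Scanning each position:
  Position 0: "ba" => no
  Position 1: "ac" => no
  Position 2: "ca" => no
  Position 3: "ac" => no
  Position 4: "cb" => no
  Position 5: "bb" => no
  Position 6: "bb" => no
  Position 7: "bb" => no
  Position 8: "bc" => no
  Position 9: "cc" => no
Total occurrences: 0

0


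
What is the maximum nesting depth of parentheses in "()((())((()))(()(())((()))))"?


Input: "()((())((()))(()(())((()))))"
Tracking depth:
  Position 0 '(': depth becomes 1
  Position 1 ')': depth becomes 0
  Position 2 '(': depth becomes 1
  Position 3 '(': depth becomes 2
  Position 4 '(': depth becomes 3
  Position 5 ')': depth becomes 2
  Position 6 ')': depth becomes 1
  Position 7 '(': depth becomes 2
  Position 8 '(': depth becomes 3
  Position 9 '(': depth becomes 4
  Position 10 ')': depth becomes 3
  Position 11 ')': depth becomes 2
  Position 12 ')': depth becomes 1
  Position 13 '(': depth becomes 2
  Position 14 '(': depth becomes 3
  Position 15 ')': depth becomes 2
  Position 16 '(': depth becomes 3
  Position 17 '(': depth becomes 4
  Position 18 ')': depth becomes 3
  Position 19 ')': depth becomes 2
  Position 20 '(': depth becomes 3
  Position 21 '(': depth becomes 4
  Position 22 '(': depth becomes 5
  Position 23 ')': depth becomes 4
  Position 24 ')': depth becomes 3
  Position 25 ')': depth becomes 2
  Position 26 ')': depth becomes 1
  Position 27 ')': depth becomes 0
Maximum depth reached: 5

5


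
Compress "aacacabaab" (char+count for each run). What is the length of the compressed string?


Input: aacacabaab
Runs:
  'a' x 2 => "a2"
  'c' x 1 => "c1"
  'a' x 1 => "a1"
  'c' x 1 => "c1"
  'a' x 1 => "a1"
  'b' x 1 => "b1"
  'a' x 2 => "a2"
  'b' x 1 => "b1"
Compressed: "a2c1a1c1a1b1a2b1"
Compressed length: 16

16


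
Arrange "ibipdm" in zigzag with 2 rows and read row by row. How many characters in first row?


Zigzag "ibipdm" into 2 rows:
Placing characters:
  'i' => row 0
  'b' => row 1
  'i' => row 0
  'p' => row 1
  'd' => row 0
  'm' => row 1
Rows:
  Row 0: "iid"
  Row 1: "bpm"
First row length: 3

3


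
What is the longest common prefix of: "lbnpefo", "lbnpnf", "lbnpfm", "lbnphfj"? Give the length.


Words: lbnpefo, lbnpnf, lbnpfm, lbnphfj
  Position 0: all 'l' => match
  Position 1: all 'b' => match
  Position 2: all 'n' => match
  Position 3: all 'p' => match
  Position 4: ('e', 'n', 'f', 'h') => mismatch, stop
LCP = "lbnp" (length 4)

4


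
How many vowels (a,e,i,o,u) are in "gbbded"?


Input: gbbded
Checking each character:
  'g' at position 0: consonant
  'b' at position 1: consonant
  'b' at position 2: consonant
  'd' at position 3: consonant
  'e' at position 4: vowel (running total: 1)
  'd' at position 5: consonant
Total vowels: 1

1


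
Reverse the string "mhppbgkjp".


Input: mhppbgkjp
Reading characters right to left:
  Position 8: 'p'
  Position 7: 'j'
  Position 6: 'k'
  Position 5: 'g'
  Position 4: 'b'
  Position 3: 'p'
  Position 2: 'p'
  Position 1: 'h'
  Position 0: 'm'
Reversed: pjkgbpphm

pjkgbpphm


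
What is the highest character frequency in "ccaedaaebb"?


Input: ccaedaaebb
Character counts:
  'a': 3
  'b': 2
  'c': 2
  'd': 1
  'e': 2
Maximum frequency: 3

3


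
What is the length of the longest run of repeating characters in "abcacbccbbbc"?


Input: "abcacbccbbbc"
Scanning for longest run:
  Position 1 ('b'): new char, reset run to 1
  Position 2 ('c'): new char, reset run to 1
  Position 3 ('a'): new char, reset run to 1
  Position 4 ('c'): new char, reset run to 1
  Position 5 ('b'): new char, reset run to 1
  Position 6 ('c'): new char, reset run to 1
  Position 7 ('c'): continues run of 'c', length=2
  Position 8 ('b'): new char, reset run to 1
  Position 9 ('b'): continues run of 'b', length=2
  Position 10 ('b'): continues run of 'b', length=3
  Position 11 ('c'): new char, reset run to 1
Longest run: 'b' with length 3

3


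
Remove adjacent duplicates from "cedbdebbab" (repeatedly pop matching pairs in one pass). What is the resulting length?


Input: cedbdebbab
Stack-based adjacent duplicate removal:
  Read 'c': push. Stack: c
  Read 'e': push. Stack: ce
  Read 'd': push. Stack: ced
  Read 'b': push. Stack: cedb
  Read 'd': push. Stack: cedbd
  Read 'e': push. Stack: cedbde
  Read 'b': push. Stack: cedbdeb
  Read 'b': matches stack top 'b' => pop. Stack: cedbde
  Read 'a': push. Stack: cedbdea
  Read 'b': push. Stack: cedbdeab
Final stack: "cedbdeab" (length 8)

8


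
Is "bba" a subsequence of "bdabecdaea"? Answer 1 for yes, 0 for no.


Check if "bba" is a subsequence of "bdabecdaea"
Greedy scan:
  Position 0 ('b'): matches sub[0] = 'b'
  Position 1 ('d'): no match needed
  Position 2 ('a'): no match needed
  Position 3 ('b'): matches sub[1] = 'b'
  Position 4 ('e'): no match needed
  Position 5 ('c'): no match needed
  Position 6 ('d'): no match needed
  Position 7 ('a'): matches sub[2] = 'a'
  Position 8 ('e'): no match needed
  Position 9 ('a'): no match needed
All 3 characters matched => is a subsequence

1


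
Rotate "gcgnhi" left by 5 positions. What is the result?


Input: "gcgnhi", rotate left by 5
First 5 characters: "gcgnh"
Remaining characters: "i"
Concatenate remaining + first: "i" + "gcgnh" = "igcgnh"

igcgnh


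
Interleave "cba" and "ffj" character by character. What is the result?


Interleaving "cba" and "ffj":
  Position 0: 'c' from first, 'f' from second => "cf"
  Position 1: 'b' from first, 'f' from second => "bf"
  Position 2: 'a' from first, 'j' from second => "aj"
Result: cfbfaj

cfbfaj


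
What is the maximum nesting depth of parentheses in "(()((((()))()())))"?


Input: "(()((((()))()())))"
Tracking depth:
  Position 0 '(': depth becomes 1
  Position 1 '(': depth becomes 2
  Position 2 ')': depth becomes 1
  Position 3 '(': depth becomes 2
  Position 4 '(': depth becomes 3
  Position 5 '(': depth becomes 4
  Position 6 '(': depth becomes 5
  Position 7 '(': depth becomes 6
  Position 8 ')': depth becomes 5
  Position 9 ')': depth becomes 4
  Position 10 ')': depth becomes 3
  Position 11 '(': depth becomes 4
  Position 12 ')': depth becomes 3
  Position 13 '(': depth becomes 4
  Position 14 ')': depth becomes 3
  Position 15 ')': depth becomes 2
  Position 16 ')': depth becomes 1
  Position 17 ')': depth becomes 0
Maximum depth reached: 6

6


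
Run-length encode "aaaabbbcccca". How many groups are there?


Input: aaaabbbcccca
Scanning for consecutive runs:
  Group 1: 'a' x 4 (positions 0-3)
  Group 2: 'b' x 3 (positions 4-6)
  Group 3: 'c' x 4 (positions 7-10)
  Group 4: 'a' x 1 (positions 11-11)
Total groups: 4

4


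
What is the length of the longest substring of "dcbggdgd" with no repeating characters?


Input: "dcbggdgd"
Sliding window (track last position of each char):
  Position 0 ('d'): window [0,0] length 1 -- new best
  Position 1 ('c'): window [0,1] length 2 -- new best
  Position 2 ('b'): window [0,2] length 3 -- new best
  Position 3 ('g'): window [0,3] length 4 -- new best
  Position 4 ('g'): repeat (last at 3), move window start to 4
  Position 4 ('g'): window [4,4] length 1
  Position 5 ('d'): window [4,5] length 2
  Position 6 ('g'): repeat (last at 4), move window start to 5
  Position 6 ('g'): window [5,6] length 2
  Position 7 ('d'): repeat (last at 5), move window start to 6
  Position 7 ('d'): window [6,7] length 2
Longest substring with no repeats: "dcbg" with length 4

4


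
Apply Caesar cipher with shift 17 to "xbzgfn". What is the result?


Caesar cipher: shift "xbzgfn" by 17
  'x' (pos 23) + 17 = pos 14 = 'o'
  'b' (pos 1) + 17 = pos 18 = 's'
  'z' (pos 25) + 17 = pos 16 = 'q'
  'g' (pos 6) + 17 = pos 23 = 'x'
  'f' (pos 5) + 17 = pos 22 = 'w'
  'n' (pos 13) + 17 = pos 4 = 'e'
Result: osqxwe

osqxwe


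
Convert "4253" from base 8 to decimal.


Input: "4253" in base 8
Positional expansion:
  Digit '4' (value 4) x 8^3 = 2048
  Digit '2' (value 2) x 8^2 = 128
  Digit '5' (value 5) x 8^1 = 40
  Digit '3' (value 3) x 8^0 = 3
Sum = 2219

2219


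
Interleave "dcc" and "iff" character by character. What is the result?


Interleaving "dcc" and "iff":
  Position 0: 'd' from first, 'i' from second => "di"
  Position 1: 'c' from first, 'f' from second => "cf"
  Position 2: 'c' from first, 'f' from second => "cf"
Result: dicfcf

dicfcf
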